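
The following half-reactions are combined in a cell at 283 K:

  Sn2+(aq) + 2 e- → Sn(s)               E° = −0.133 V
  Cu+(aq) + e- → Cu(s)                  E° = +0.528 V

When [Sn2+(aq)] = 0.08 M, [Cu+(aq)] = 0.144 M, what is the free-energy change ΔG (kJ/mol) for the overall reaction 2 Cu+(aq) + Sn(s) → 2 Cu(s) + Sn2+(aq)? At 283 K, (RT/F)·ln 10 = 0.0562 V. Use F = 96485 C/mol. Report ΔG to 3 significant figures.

The standard cell potential is +0.528 − (−0.133) = +0.661 V, with n = 2 electrons in the balanced equation.
Q = [Sn2+(aq)] / [Cu+(aq)]^2 = 3.86, so log Q = 0.586 and E = +0.661 − (0.0562/2)(0.586) = +0.6445 V.
Finally ΔG = −nFE = −(2)(96485 C/mol)(+0.6445 V) = −124 kJ/mol.

−124 kJ/mol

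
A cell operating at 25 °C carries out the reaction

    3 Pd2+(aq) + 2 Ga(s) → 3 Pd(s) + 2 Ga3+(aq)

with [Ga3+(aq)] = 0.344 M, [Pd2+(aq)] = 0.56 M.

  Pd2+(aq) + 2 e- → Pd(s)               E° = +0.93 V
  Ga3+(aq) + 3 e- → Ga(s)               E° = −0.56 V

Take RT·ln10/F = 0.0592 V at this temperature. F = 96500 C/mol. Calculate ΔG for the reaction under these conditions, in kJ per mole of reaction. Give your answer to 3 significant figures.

The standard cell potential is +0.93 − (−0.56) = +1.49 V, with n = 6 electrons in the balanced equation.
Here Q = [Ga3+(aq)]^2 / [Pd2+(aq)]^3 = 0.674 (log Q = −0.171), giving E = +1.49 − (0.0592/6)·(−0.171) = +1.4917 V.
ΔG = −nFE = −(6)(96500)(+1.4917) J/mol = −864 kJ/mol.

−864 kJ/mol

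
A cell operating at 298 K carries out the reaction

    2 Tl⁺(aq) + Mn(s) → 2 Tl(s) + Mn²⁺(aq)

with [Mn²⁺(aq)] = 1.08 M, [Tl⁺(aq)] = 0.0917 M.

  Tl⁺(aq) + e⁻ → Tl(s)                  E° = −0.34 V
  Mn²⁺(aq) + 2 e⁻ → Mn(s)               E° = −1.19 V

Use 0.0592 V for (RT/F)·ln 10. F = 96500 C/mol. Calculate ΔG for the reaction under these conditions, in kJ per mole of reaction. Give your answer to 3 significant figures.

With Tl⁺/Tl reduced at the cathode, E°cell = −0.34 − (−1.19) = +0.85 V and n = 2.
The reaction quotient is [Mn²⁺(aq)] / [Tl⁺(aq)]^2 = 128; by Nernst, E = +0.85 − (0.0592/2)(2.109) = +0.7876 V.
Then ΔG = −nFE = −2 × 96500 × +0.7876 J/mol = −152 kJ/mol.

−152 kJ/mol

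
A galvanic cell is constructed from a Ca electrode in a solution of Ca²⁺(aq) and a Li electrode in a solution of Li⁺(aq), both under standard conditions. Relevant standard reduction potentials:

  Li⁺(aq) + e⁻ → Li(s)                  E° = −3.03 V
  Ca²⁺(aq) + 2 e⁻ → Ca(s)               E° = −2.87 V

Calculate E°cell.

The Ca²⁺/Ca couple has the higher E°, so Ca ion is reduced (cathode) and Li is oxidized (anode).
E°cell = E°(cathode) − E°(anode) = −2.87 − (−3.03) = +0.16 V.

+0.16 V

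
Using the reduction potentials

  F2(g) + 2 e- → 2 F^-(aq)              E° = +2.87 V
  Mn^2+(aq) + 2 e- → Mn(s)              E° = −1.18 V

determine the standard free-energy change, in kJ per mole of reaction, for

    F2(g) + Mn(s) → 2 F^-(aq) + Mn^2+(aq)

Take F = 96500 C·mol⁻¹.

In the reaction as written F2(g) is reduced, so the F₂/F⁻ couple is the cathode and Mn²⁺/Mn is the anode.
E°cell = +2.87 − (−1.18) = +4.05 V; balancing electrons gives n = 2.
ΔG° = −nFE°cell = −(2)(96500)(+4.05) J/mol = −782 kJ/mol.

−782 kJ/mol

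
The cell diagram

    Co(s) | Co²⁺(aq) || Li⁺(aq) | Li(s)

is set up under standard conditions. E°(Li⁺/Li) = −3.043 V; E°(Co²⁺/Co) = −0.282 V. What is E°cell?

−2.761 V

By convention the left-hand electrode in cell notation is the anode (oxidation) and the right-hand electrode is the cathode (reduction).
E°cell = E°(right) − E°(left) = −3.043 − (−0.282) = −2.761 V.
The negative sign shows that, as written, the cell would require an external voltage to drive the reaction.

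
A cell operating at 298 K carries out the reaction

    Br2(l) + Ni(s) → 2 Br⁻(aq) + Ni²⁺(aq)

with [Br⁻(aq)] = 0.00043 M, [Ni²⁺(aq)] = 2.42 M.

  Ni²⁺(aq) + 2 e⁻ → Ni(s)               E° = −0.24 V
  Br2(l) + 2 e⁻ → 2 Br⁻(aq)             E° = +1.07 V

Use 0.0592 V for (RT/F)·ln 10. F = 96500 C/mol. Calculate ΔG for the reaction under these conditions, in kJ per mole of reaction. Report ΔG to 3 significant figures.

−289 kJ/mol

The standard cell potential is +1.07 − (−0.24) = +1.31 V, with n = 2 electrons in the balanced equation.
Q = [Br⁻(aq)]^2·[Ni²⁺(aq)] = 4.47×10^−7, so log Q = −6.349 and E = +1.31 − (0.0592/2)(−6.349) = +1.4979 V.
ΔG = −nFE = −(2)(96500)(+1.4979) J/mol = −289 kJ/mol.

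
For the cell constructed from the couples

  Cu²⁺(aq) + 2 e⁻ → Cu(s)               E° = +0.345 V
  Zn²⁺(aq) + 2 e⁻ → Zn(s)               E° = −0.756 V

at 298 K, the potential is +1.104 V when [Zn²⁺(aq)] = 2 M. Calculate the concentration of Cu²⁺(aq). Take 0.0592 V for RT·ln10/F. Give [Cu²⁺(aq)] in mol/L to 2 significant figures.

The Cu²⁺/Cu couple has the larger reduction potential, so it is the cathode: E°cell = +0.345 − (−0.756) = +1.101 V and n = 2.
Since E = E° − (0.0592/n)·log Q, log Q = n(E° − E)/0.0592 = −0.101.
The balanced reaction is Cu²⁺(aq) + Zn(s) → Cu(s) + Zn²⁺(aq), so Q = [Zn²⁺(aq)] / [Cu²⁺(aq)].
Isolating [Cu²⁺(aq)] in Q = 10^{−0.101} yields log [Cu²⁺(aq)] = 0.402, i.e. 2.5 M.

2.5 M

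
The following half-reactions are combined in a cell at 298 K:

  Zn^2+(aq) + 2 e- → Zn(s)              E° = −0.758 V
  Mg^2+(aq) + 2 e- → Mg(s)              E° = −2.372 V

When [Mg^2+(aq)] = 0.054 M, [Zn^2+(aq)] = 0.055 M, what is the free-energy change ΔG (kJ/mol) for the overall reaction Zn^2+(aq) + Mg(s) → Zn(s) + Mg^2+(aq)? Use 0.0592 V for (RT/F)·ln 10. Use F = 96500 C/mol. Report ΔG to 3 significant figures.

With Zn²⁺/Zn reduced at the cathode, E°cell = −0.758 − (−2.372) = +1.614 V and n = 2.
Here Q = [Mg^2+(aq)] / [Zn^2+(aq)] = 0.982 (log Q = −0.008), giving E = +1.614 − (0.0592/2)·(−0.008) = +1.6142 V.
Finally ΔG = −nFE = −(2)(96500 C/mol)(+1.6142 V) = −312 kJ/mol.

−312 kJ/mol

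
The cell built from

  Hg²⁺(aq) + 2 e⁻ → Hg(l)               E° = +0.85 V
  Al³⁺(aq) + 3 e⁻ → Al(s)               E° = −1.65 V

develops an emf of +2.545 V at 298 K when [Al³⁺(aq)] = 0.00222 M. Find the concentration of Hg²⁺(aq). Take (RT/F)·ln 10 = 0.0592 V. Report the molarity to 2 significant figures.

0.56 M

Hg²⁺/Hg is the cathode (higher E°); E°cell = +0.85 − (−1.65) = +2.50 V with n = 6.
Rearranging E = E° − (0.0592/n)·log Q gives log Q = 6(+2.50 − (+2.545))/0.0592 = −4.561.
Balancing electrons gives 3 Hg²⁺(aq) + 2 Al(s) → 3 Hg(l) + 2 Al³⁺(aq); thus Q = [Al³⁺(aq)]^2 / [Hg²⁺(aq)]^3.
Substituting the known concentrations and solving, log [Hg²⁺(aq)] = −0.249 and [Hg²⁺(aq)] = 0.56 M.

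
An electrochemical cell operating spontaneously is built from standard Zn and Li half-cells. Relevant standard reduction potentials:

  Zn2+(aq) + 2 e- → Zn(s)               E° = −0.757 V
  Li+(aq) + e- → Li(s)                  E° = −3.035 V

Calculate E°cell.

+2.278 V

The Zn²⁺/Zn couple has the higher E°, so Zn ion is reduced (cathode) and Li is oxidized (anode).
E°cell = E°(cathode) − E°(anode) = −0.757 − (−3.035) = +2.278 V.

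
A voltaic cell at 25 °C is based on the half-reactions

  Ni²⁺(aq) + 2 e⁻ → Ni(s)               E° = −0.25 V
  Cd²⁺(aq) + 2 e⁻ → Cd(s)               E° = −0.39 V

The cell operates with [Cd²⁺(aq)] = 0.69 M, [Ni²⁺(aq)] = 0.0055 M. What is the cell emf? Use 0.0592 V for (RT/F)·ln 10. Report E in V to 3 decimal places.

+0.078 V

Since E°(Ni²⁺/Ni) > E°(Cd²⁺/Cd), Ni²⁺/Ni serves as the cathode.
The standard potential is −0.25 − (−0.39) = +0.14 V and the balanced reaction transfers n = 2 electrons.
For the overall reaction Ni²⁺(aq) + Cd(s) → Ni(s) + Cd²⁺(aq), Q = [Cd²⁺(aq)] / [Ni²⁺(aq)] = 125, giving log Q = 2.098.
Applying E = E° − (RT ln10/nF)·log Q gives +0.14 − (0.0592/2)(2.098) = +0.078 V.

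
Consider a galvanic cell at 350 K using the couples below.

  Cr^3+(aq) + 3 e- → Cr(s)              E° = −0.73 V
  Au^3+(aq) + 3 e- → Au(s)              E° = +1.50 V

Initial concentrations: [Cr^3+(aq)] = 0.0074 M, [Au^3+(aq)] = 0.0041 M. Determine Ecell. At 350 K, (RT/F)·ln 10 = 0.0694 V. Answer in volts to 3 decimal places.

+2.224 V

Au³⁺/Au is reduced (cathode, E° = +1.50 V) and Cr³⁺/Cr is oxidized (anode).
E°cell = +1.50 − (−0.73) = +2.23 V, with n = 3 electrons transferred.
Balancing gives Au^3+(aq) + Cr(s) → Au(s) + Cr^3+(aq); hence Q = [Cr^3+(aq)] / [Au^3+(aq)] = 1.8 (log Q = 0.256).
By the Nernst equation, E = +2.23 − (0.0694/3)·(0.256) = +2.224 V.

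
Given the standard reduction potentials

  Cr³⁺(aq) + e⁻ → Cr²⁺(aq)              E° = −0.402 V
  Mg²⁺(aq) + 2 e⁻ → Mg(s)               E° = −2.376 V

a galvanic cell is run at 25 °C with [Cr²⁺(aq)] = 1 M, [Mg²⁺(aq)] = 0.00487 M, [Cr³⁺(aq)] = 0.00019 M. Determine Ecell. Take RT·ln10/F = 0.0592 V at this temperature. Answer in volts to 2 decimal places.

+1.82 V

The Cr³⁺/Cr²⁺ couple has the more positive E°, so it is the cathode; Mg²⁺/Mg is the anode.
The standard potential is −0.402 − (−2.376) = +1.974 V and the balanced reaction transfers n = 2 electrons.
For the overall reaction 2 Cr³⁺(aq) + Mg(s) → 2 Cr²⁺(aq) + Mg²⁺(aq), Q = ([Cr²⁺(aq)]^2·[Mg²⁺(aq)]) / [Cr³⁺(aq)]^2 = 1.35×10^5, giving log Q = 5.130.
E = E° − (0.0592/n)·log Q = +1.974 − (0.0592/2)(5.130) = +1.82 V.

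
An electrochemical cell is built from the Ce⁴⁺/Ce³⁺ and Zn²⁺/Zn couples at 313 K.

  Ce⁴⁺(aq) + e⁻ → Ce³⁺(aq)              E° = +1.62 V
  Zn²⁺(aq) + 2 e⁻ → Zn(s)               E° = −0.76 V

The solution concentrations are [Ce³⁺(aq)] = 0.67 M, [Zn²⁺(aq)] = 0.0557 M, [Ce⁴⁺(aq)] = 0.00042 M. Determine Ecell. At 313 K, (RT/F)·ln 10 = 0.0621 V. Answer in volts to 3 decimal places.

+2.220 V

Ce⁴⁺/Ce³⁺ is reduced (cathode, E° = +1.62 V) and Zn²⁺/Zn is oxidized (anode).
E°cell = E°cat − E°an = +1.62 − (−0.76) = +2.38 V; n = 2.
The balanced reaction is 2 Ce⁴⁺(aq) + Zn(s) → 2 Ce³⁺(aq) + Zn²⁺(aq), so Q = ([Ce³⁺(aq)]^2·[Zn²⁺(aq)]) / [Ce⁴⁺(aq)]^2 = 1.42×10^5 and log Q = 5.152.
By the Nernst equation, E = +2.38 − (0.0621/2)·(5.152) = +2.220 V.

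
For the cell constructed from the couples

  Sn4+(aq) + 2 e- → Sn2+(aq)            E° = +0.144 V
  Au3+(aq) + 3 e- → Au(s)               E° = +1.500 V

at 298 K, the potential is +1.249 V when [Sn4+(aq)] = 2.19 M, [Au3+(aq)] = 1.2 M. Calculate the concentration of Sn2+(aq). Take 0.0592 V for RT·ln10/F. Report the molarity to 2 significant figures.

Au³⁺/Au is the cathode (higher E°); E°cell = +1.500 − (+0.144) = +1.356 V with n = 6.
From the Nernst equation, log Q = n(E° − E)/0.0592 = 6·(+1.356 − (+1.249))/0.0592 = 10.845.
The balanced reaction is 2 Au3+(aq) + 3 Sn2+(aq) → 2 Au(s) + 3 Sn4+(aq), so Q = [Sn4+(aq)]^3 / ([Au3+(aq)]^2·[Sn2+(aq)]^3).
Substituting the known concentrations and solving, log [Sn2+(aq)] = −3.327 and [Sn2+(aq)] = 0.00047 M.

0.00047 M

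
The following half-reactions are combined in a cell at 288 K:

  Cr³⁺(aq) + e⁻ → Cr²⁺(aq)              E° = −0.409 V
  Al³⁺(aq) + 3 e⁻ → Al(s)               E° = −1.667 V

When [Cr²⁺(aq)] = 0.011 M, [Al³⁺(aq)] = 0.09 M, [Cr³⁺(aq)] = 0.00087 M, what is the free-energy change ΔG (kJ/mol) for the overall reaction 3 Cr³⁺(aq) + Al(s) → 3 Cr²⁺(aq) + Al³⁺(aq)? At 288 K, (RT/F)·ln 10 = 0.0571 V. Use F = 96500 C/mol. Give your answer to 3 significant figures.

With Cr³⁺/Cr²⁺ reduced at the cathode, E°cell = −0.409 − (−1.667) = +1.258 V and n = 3.
The reaction quotient is ([Cr²⁺(aq)]^3·[Al³⁺(aq)]) / [Cr³⁺(aq)]^3 = 182; by Nernst, E = +1.258 − (0.0571/3)(2.260) = +1.2150 V.
Then ΔG = −nFE = −3 × 96500 × +1.2150 J/mol = −352 kJ/mol.

−352 kJ/mol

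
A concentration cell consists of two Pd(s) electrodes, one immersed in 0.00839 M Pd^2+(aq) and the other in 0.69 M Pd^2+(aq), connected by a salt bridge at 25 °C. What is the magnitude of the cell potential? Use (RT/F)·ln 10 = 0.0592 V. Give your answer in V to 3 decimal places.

For a concentration cell E°cell = 0, since both electrodes use the same couple.
The compartment with the higher Pd^2+(aq) concentration (0.69 M) acts as the cathode; ions are reduced there and produced at the dilute (0.00839 M) anode.
With n = 2, Ecell = −(0.0592/2)·log([dilute]/[conc]) = −(0.0592/2)·log(0.00839/0.69) = +0.057 V.

0.057 V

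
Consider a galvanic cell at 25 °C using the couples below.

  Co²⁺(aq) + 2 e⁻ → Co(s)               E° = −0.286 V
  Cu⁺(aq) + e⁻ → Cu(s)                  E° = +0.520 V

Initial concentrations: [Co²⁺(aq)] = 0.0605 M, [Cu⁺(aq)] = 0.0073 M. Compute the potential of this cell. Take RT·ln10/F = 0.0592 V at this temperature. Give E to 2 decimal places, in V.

Since E°(Cu⁺/Cu) > E°(Co²⁺/Co), Cu⁺/Cu serves as the cathode.
The standard potential is +0.520 − (−0.286) = +0.806 V and the balanced reaction transfers n = 2 electrons.
The balanced reaction is 2 Cu⁺(aq) + Co(s) → 2 Cu(s) + Co²⁺(aq), so Q = [Co²⁺(aq)] / [Cu⁺(aq)]^2 = 1.14×10^3 and log Q = 3.055.
E = E° − (0.0592/n)·log Q = +0.806 − (0.0592/2)(3.055) = +0.72 V.

+0.72 V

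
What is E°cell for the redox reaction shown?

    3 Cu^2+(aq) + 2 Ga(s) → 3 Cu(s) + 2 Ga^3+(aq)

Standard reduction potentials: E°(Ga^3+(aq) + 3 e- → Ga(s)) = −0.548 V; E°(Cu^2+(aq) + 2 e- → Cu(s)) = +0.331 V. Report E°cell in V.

In the reaction as written, Cu^2+(aq) is reduced (cathode) and Ga^3+(aq) is produced by oxidation at the anode.
E°cell = E°(cathode) − E°(anode) = +0.331 − (−0.548) = +0.879 V.

+0.879 V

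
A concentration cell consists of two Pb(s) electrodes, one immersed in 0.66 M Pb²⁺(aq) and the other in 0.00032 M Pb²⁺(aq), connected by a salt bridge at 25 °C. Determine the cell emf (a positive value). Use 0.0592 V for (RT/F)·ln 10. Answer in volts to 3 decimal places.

0.098 V

For a concentration cell E°cell = 0, since both electrodes use the same couple.
The compartment with the higher Pb²⁺(aq) concentration (0.66 M) acts as the cathode; ions are reduced there and produced at the dilute (0.00032 M) anode.
With n = 2, Ecell = −(0.0592/2)·log([dilute]/[conc]) = −(0.0592/2)·log(0.00032/0.66) = +0.098 V.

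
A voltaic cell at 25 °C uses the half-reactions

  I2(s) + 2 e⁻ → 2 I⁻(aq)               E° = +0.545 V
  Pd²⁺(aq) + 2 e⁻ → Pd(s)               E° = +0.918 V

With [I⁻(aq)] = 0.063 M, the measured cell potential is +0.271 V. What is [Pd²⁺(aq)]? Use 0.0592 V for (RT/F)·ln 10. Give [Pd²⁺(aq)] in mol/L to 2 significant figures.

Pd²⁺/Pd is the cathode (higher E°); E°cell = +0.918 − (+0.545) = +0.373 V with n = 2.
From the Nernst equation, log Q = n(E° − E)/0.0592 = 2·(+0.373 − (+0.271))/0.0592 = 3.446.
For Pd²⁺(aq) + 2 I⁻(aq) → Pd(s) + I2(s), the reaction quotient is Q = 1 / ([Pd²⁺(aq)]·[I⁻(aq)]^2).
Substituting the known concentrations and solving, log [Pd²⁺(aq)] = −1.045 and [Pd²⁺(aq)] = 0.090 M.

0.090 M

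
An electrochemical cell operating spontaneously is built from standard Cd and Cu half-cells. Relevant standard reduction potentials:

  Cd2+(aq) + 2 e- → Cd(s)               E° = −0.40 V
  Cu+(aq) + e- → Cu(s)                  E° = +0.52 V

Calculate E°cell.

+0.92 V

The Cu⁺/Cu couple has the higher E°, so Cu ion is reduced (cathode) and Cd is oxidized (anode).
E°cell = E°(cathode) − E°(anode) = +0.52 − (−0.40) = +0.92 V.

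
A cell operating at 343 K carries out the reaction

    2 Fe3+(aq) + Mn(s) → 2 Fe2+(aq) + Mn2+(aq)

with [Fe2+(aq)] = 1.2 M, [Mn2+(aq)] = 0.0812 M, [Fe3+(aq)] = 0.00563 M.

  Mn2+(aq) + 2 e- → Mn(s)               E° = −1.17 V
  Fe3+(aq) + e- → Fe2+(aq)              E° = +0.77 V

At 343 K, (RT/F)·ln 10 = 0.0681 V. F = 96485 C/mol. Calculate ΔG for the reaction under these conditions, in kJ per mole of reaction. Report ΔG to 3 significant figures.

−351 kJ/mol

The standard cell potential is +0.77 − (−1.17) = +1.94 V, with n = 2 electrons in the balanced equation.
The reaction quotient is ([Fe2+(aq)]^2·[Mn2+(aq)]) / [Fe3+(aq)]^2 = 3.69×10^3; by Nernst, E = +1.94 − (0.0681/2)(3.567) = +1.8185 V.
ΔG = −nFE = −(2)(96485)(+1.8185) J/mol = −351 kJ/mol.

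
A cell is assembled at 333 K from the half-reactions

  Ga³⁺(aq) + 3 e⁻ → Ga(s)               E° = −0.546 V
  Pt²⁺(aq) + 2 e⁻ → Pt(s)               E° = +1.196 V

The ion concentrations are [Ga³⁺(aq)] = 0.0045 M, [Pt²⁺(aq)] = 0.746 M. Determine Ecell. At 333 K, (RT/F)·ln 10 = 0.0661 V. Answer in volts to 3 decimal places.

Pt²⁺/Pt is reduced (cathode, E° = +1.196 V) and Ga³⁺/Ga is oxidized (anode).
E°cell = E°cat − E°an = +1.196 − (−0.546) = +1.742 V; n = 6.
Balancing gives 3 Pt²⁺(aq) + 2 Ga(s) → 3 Pt(s) + 2 Ga³⁺(aq); hence Q = [Ga³⁺(aq)]^2 / [Pt²⁺(aq)]^3 = 4.88×10^−5 (log Q = −4.312).
Applying E = E° − (RT ln10/nF)·log Q gives +1.742 − (0.0661/6)(−4.312) = +1.790 V.

+1.790 V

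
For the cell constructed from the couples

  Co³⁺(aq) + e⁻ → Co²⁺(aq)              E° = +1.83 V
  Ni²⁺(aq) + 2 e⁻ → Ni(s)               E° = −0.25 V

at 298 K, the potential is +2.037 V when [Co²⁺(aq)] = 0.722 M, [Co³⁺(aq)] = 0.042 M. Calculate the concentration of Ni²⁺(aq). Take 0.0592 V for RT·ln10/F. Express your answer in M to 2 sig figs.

With Co³⁺/Co²⁺ at the cathode and Ni²⁺/Ni at the anode, E°cell = +1.83 − (−0.25) = +2.08 V (n = 2).
From the Nernst equation, log Q = n(E° − E)/0.0592 = 2·(+2.08 − (+2.037))/0.0592 = 1.453.
For 2 Co³⁺(aq) + Ni(s) → 2 Co²⁺(aq) + Ni²⁺(aq), the reaction quotient is Q = ([Co²⁺(aq)]^2·[Ni²⁺(aq)]) / [Co³⁺(aq)]^2.
Substituting the known concentrations and solving, log [Ni²⁺(aq)] = −1.018 and [Ni²⁺(aq)] = 0.096 M.

0.096 M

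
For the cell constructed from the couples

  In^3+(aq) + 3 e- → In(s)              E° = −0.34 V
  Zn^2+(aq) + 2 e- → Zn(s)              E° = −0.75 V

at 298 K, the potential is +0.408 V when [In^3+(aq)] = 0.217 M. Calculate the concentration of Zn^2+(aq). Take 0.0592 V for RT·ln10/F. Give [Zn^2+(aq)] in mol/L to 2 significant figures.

With In³⁺/In at the cathode and Zn²⁺/Zn at the anode, E°cell = −0.34 − (−0.75) = +0.41 V (n = 6).
From the Nernst equation, log Q = n(E° − E)/0.0592 = 6·(+0.41 − (+0.408))/0.0592 = 0.203.
The balanced reaction is 2 In^3+(aq) + 3 Zn(s) → 2 In(s) + 3 Zn^2+(aq), so Q = [Zn^2+(aq)]^3 / [In^3+(aq)]^2.
Isolating [Zn^2+(aq)] in Q = 10^{0.203} yields log [Zn^2+(aq)] = −0.375, i.e. 0.42 M.

0.42 M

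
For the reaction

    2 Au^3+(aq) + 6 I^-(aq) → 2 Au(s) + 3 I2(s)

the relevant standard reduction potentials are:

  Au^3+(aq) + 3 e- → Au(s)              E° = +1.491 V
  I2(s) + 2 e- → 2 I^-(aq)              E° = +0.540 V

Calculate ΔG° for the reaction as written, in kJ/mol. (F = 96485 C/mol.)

−551 kJ/mol

In the reaction as written Au^3+(aq) is reduced, so the Au³⁺/Au couple is the cathode and I₂/I⁻ is the anode.
E°cell = +1.491 − (+0.540) = +0.951 V; balancing electrons gives n = 6.
ΔG° = −nFE°cell = −(6)(96485)(+0.951) J/mol = −551 kJ/mol.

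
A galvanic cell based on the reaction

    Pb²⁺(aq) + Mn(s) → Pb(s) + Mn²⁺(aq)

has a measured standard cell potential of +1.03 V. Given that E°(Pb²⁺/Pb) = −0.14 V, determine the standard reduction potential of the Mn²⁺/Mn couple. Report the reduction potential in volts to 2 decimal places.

−1.17 V

In the reaction as written the Pb²⁺/Pb couple is reduced (cathode) and Mn²⁺/Mn is oxidized (anode), so E°cell = E°(Pb²⁺/Pb) − E°(Mn²⁺/Mn).
E°(Mn²⁺/Mn) = E°(cathode) − E°cell = −0.14 − (+1.03) = −1.17 V.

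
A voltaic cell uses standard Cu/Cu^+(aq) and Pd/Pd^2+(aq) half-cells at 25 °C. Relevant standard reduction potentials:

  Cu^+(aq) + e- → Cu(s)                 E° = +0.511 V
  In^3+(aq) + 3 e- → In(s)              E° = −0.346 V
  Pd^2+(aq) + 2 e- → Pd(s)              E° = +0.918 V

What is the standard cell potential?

The Pd²⁺/Pd couple has the higher E°, so Pd ion is reduced (cathode) and Cu is oxidized (anode).
E°cell = E°(cathode) − E°(anode) = +0.918 − (+0.511) = +0.407 V.

+0.407 V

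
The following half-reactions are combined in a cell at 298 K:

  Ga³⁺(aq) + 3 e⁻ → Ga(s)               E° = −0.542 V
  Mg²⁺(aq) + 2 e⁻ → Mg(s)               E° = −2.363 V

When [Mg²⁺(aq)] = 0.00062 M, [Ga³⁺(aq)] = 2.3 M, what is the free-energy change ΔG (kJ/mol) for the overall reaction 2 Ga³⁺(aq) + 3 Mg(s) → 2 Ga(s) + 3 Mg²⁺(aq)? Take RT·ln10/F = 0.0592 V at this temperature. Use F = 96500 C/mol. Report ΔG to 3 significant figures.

With Ga³⁺/Ga reduced at the cathode, E°cell = −0.542 − (−2.363) = +1.821 V and n = 6.
Q = [Mg²⁺(aq)]^3 / [Ga³⁺(aq)]^2 = 4.51×10^−11, so log Q = −10.346 and E = +1.821 − (0.0592/6)(−10.346) = +1.9231 V.
Finally ΔG = −nFE = −(6)(96500 C/mol)(+1.9231 V) = −1110 kJ/mol.

−1110 kJ/mol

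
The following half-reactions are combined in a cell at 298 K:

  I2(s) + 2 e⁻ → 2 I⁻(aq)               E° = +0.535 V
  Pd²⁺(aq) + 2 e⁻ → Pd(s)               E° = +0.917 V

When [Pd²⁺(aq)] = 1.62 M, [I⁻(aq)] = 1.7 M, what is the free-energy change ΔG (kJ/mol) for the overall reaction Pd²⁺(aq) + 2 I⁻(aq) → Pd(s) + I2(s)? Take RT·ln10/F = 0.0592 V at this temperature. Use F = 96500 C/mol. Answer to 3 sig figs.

E°cell = +0.917 − (+0.535) = +0.382 V; the balanced reaction transfers n = 2 electrons.
Here Q = 1 / ([Pd²⁺(aq)]·[I⁻(aq)]^2) = 0.214 (log Q = −0.670), giving E = +0.382 − (0.0592/2)·(−0.670) = +0.4018 V.
Finally ΔG = −nFE = −(2)(96500 C/mol)(+0.4018 V) = −77.5 kJ/mol.

−77.5 kJ/mol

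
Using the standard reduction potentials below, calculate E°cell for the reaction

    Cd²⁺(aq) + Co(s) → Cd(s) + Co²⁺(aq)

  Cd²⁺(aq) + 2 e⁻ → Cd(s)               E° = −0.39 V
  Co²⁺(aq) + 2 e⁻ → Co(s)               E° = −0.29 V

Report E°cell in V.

−0.10 V

Cd²⁺(aq) gains electrons, so the Cd²⁺/Cd couple is the cathode; the Co²⁺/Co couple is the anode.
E°cell = E°(cathode) − E°(anode) = −0.39 − (−0.29) = −0.10 V.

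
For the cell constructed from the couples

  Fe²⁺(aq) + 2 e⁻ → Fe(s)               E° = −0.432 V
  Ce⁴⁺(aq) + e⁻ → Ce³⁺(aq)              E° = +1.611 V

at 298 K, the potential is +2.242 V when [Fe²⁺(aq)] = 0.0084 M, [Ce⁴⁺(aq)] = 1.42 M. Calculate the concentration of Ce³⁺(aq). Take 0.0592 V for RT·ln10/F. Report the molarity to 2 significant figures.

The Ce⁴⁺/Ce³⁺ couple has the larger reduction potential, so it is the cathode: E°cell = +1.611 − (−0.432) = +2.043 V and n = 2.
Since E = E° − (0.0592/n)·log Q, log Q = n(E° − E)/0.0592 = −6.723.
The balanced reaction is 2 Ce⁴⁺(aq) + Fe(s) → 2 Ce³⁺(aq) + Fe²⁺(aq), so Q = ([Ce³⁺(aq)]^2·[Fe²⁺(aq)]) / [Ce⁴⁺(aq)]^2.
Isolating [Ce³⁺(aq)] in Q = 10^{−6.723} yields log [Ce³⁺(aq)] = −2.171, i.e. 0.0067 M.

0.0067 M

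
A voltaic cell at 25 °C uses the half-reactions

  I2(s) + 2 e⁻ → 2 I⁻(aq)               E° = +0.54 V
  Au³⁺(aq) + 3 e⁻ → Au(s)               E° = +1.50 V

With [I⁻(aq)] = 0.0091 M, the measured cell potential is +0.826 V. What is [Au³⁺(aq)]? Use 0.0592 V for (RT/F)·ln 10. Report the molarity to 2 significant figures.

The Au³⁺/Au couple has the larger reduction potential, so it is the cathode: E°cell = +1.50 − (+0.54) = +0.96 V and n = 6.
Since E = E° − (0.0592/n)·log Q, log Q = n(E° − E)/0.0592 = 13.581.
For 2 Au³⁺(aq) + 6 I⁻(aq) → 2 Au(s) + 3 I2(s), the reaction quotient is Q = 1 / ([Au³⁺(aq)]^2·[I⁻(aq)]^6).
Substituting the known concentrations and solving, log [Au³⁺(aq)] = −0.668 and [Au³⁺(aq)] = 0.21 M.

0.21 M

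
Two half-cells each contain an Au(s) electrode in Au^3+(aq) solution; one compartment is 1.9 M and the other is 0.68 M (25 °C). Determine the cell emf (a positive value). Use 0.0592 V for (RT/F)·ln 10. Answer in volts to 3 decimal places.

For a concentration cell E°cell = 0, since both electrodes use the same couple.
The compartment with the higher Au^3+(aq) concentration (1.9 M) acts as the cathode; ions are reduced there and produced at the dilute (0.68 M) anode.
With n = 3, Ecell = −(0.0592/3)·log([dilute]/[conc]) = −(0.0592/3)·log(0.68/1.9) = +0.009 V.

0.009 V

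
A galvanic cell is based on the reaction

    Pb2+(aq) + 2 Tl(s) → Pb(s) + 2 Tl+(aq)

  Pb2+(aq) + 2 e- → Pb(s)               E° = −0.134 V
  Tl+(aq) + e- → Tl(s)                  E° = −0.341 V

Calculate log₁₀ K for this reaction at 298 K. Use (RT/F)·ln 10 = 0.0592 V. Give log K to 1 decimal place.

log K = 7.0

The Pb²⁺/Pb couple is reduced (cathode); E°cell = −0.134 − (−0.341) = +0.207 V with n = 2.
At equilibrium E = 0, so log K = nE°cell / 0.0592 = (2)(+0.207) / 0.0592 = 7.0.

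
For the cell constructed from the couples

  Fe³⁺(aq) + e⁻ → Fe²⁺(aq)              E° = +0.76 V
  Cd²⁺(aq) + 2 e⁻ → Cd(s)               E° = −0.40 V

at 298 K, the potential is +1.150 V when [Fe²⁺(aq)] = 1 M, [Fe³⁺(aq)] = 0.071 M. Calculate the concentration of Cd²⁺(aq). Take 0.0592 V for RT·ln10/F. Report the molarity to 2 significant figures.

With Fe³⁺/Fe²⁺ at the cathode and Cd²⁺/Cd at the anode, E°cell = +0.76 − (−0.40) = +1.16 V (n = 2).
Rearranging E = E° − (0.0592/n)·log Q gives log Q = 2(+1.16 − (+1.150))/0.0592 = 0.338.
For 2 Fe³⁺(aq) + Cd(s) → 2 Fe²⁺(aq) + Cd²⁺(aq), the reaction quotient is Q = ([Fe²⁺(aq)]^2·[Cd²⁺(aq)]) / [Fe³⁺(aq)]^2.
Substituting the known concentrations and solving, log [Cd²⁺(aq)] = −1.959 and [Cd²⁺(aq)] = 0.011 M.

0.011 M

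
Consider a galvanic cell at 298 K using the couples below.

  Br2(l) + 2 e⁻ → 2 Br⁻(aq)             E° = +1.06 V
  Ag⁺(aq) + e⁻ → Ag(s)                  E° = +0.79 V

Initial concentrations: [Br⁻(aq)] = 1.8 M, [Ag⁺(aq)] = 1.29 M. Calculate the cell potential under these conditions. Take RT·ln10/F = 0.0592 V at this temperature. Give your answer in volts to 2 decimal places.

Br₂/Br⁻ is reduced (cathode, E° = +1.06 V) and Ag⁺/Ag is oxidized (anode).
The standard potential is +1.06 − (+0.79) = +0.27 V and the balanced reaction transfers n = 2 electrons.
For the overall reaction Br2(l) + 2 Ag(s) → 2 Br⁻(aq) + 2 Ag⁺(aq), Q = [Br⁻(aq)]^2·[Ag⁺(aq)]^2 = 5.39, giving log Q = 0.732.
E = E° − (0.0592/n)·log Q = +0.27 − (0.0592/2)(0.732) = +0.25 V.

+0.25 V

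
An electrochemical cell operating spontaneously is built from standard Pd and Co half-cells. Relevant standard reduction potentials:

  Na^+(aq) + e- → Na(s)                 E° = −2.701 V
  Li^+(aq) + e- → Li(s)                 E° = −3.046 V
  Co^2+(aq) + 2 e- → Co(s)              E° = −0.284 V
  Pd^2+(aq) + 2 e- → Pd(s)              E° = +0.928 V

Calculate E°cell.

The Pd²⁺/Pd couple has the higher E°, so Pd ion is reduced (cathode) and Co is oxidized (anode).
E°cell = E°(cathode) − E°(anode) = +0.928 − (−0.284) = +1.212 V.

+1.212 V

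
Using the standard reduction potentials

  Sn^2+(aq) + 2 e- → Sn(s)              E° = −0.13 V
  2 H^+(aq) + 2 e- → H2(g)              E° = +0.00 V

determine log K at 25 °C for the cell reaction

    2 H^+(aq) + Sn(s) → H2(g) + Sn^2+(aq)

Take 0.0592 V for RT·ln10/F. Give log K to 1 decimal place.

log K = 4.4

The 2H⁺/H₂ couple is reduced (cathode); E°cell = +0.00 − (−0.13) = +0.13 V with n = 2.
At equilibrium E = 0, so log K = nE°cell / 0.0592 = (2)(+0.13) / 0.0592 = 4.4.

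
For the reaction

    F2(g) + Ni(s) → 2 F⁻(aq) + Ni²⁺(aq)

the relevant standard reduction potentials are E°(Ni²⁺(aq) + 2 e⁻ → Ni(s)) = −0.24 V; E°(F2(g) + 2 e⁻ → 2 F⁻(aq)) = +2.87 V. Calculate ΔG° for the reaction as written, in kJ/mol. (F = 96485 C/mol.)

In the reaction as written F2(g) is reduced, so the F₂/F⁻ couple is the cathode and Ni²⁺/Ni is the anode.
E°cell = +2.87 − (−0.24) = +3.11 V; balancing electrons gives n = 2.
ΔG° = −nFE°cell = −(2)(96485)(+3.11) J/mol = −600 kJ/mol.

−600 kJ/mol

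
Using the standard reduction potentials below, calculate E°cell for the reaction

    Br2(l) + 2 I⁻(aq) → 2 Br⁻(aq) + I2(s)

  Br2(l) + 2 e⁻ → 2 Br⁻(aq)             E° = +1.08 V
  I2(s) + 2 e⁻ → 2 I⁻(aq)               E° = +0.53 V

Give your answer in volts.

+0.55 V

Br2(l) gains electrons, so the Br₂/Br⁻ couple is the cathode; the I₂/I⁻ couple is the anode.
E°cell = E°(cathode) − E°(anode) = +1.08 − (+0.53) = +0.55 V.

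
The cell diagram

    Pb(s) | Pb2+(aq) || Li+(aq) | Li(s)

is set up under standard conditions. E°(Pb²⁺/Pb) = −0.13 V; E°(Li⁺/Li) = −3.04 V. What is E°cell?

By convention the left-hand electrode in cell notation is the anode (oxidation) and the right-hand electrode is the cathode (reduction).
E°cell = E°(right) − E°(left) = −3.04 − (−0.13) = −2.91 V.
The negative sign shows that, as written, the cell would require an external voltage to drive the reaction.

−2.91 V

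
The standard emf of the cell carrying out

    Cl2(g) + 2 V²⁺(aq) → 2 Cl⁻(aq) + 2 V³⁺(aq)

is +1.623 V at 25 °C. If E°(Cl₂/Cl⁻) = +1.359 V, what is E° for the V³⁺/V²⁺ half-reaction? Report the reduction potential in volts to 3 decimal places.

In the reaction as written the Cl₂/Cl⁻ couple is reduced (cathode) and V³⁺/V²⁺ is oxidized (anode), so E°cell = E°(Cl₂/Cl⁻) − E°(V³⁺/V²⁺).
E°(V³⁺/V²⁺) = E°(cathode) − E°cell = +1.359 − (+1.623) = −0.264 V.

−0.264 V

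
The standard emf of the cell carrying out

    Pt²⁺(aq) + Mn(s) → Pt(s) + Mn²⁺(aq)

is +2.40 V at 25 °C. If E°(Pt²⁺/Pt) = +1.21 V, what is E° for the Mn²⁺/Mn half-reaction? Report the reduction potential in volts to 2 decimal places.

−1.19 V

In the reaction as written the Pt²⁺/Pt couple is reduced (cathode) and Mn²⁺/Mn is oxidized (anode), so E°cell = E°(Pt²⁺/Pt) − E°(Mn²⁺/Mn).
E°(Mn²⁺/Mn) = E°(cathode) − E°cell = +1.21 − (+2.40) = −1.19 V.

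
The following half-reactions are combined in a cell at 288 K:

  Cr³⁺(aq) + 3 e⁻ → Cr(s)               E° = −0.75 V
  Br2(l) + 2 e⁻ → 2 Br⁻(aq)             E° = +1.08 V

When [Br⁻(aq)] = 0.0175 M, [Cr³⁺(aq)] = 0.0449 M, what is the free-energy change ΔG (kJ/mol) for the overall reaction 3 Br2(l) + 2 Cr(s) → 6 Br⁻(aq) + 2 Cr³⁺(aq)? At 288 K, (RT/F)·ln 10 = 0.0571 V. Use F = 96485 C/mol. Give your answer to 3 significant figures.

E°cell = +1.08 − (−0.75) = +1.83 V; the balanced reaction transfers n = 6 electrons.
Q = [Br⁻(aq)]^6·[Cr³⁺(aq)]^2 = 5.79×10^−14, so log Q = −13.237 and E = +1.83 − (0.0571/6)(−13.237) = +1.9560 V.
Then ΔG = −nFE = −6 × 96485 × +1.9560 J/mol = −1130 kJ/mol.

−1130 kJ/mol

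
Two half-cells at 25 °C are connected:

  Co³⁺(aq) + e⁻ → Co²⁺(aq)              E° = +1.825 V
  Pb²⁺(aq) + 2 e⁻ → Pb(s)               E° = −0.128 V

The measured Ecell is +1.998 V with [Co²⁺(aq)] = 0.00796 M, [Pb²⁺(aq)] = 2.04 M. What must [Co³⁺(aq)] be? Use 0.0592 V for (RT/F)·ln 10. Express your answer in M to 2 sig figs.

0.065 M

With Co³⁺/Co²⁺ at the cathode and Pb²⁺/Pb at the anode, E°cell = +1.825 − (−0.128) = +1.953 V (n = 2).
From the Nernst equation, log Q = n(E° − E)/0.0592 = 2·(+1.953 − (+1.998))/0.0592 = −1.520.
The balanced reaction is 2 Co³⁺(aq) + Pb(s) → 2 Co²⁺(aq) + Pb²⁺(aq), so Q = ([Co²⁺(aq)]^2·[Pb²⁺(aq)]) / [Co³⁺(aq)]^2.
Substituting the known concentrations and solving, log [Co³⁺(aq)] = −1.184 and [Co³⁺(aq)] = 0.065 M.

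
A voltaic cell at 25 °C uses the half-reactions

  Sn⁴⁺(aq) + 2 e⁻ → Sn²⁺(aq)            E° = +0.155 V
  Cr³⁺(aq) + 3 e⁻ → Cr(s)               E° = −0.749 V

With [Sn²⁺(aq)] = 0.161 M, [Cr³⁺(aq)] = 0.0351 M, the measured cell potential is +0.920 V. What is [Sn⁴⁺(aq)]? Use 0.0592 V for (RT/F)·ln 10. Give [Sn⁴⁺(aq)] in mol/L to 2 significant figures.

0.060 M

The Sn⁴⁺/Sn²⁺ couple has the larger reduction potential, so it is the cathode: E°cell = +0.155 − (−0.749) = +0.904 V and n = 6.
Since E = E° − (0.0592/n)·log Q, log Q = n(E° − E)/0.0592 = −1.622.
Balancing electrons gives 3 Sn⁴⁺(aq) + 2 Cr(s) → 3 Sn²⁺(aq) + 2 Cr³⁺(aq); thus Q = ([Sn²⁺(aq)]^3·[Cr³⁺(aq)]^2) / [Sn⁴⁺(aq)]^3.
Isolating [Sn⁴⁺(aq)] in Q = 10^{−1.622} yields log [Sn⁴⁺(aq)] = −1.222, i.e. 0.060 M.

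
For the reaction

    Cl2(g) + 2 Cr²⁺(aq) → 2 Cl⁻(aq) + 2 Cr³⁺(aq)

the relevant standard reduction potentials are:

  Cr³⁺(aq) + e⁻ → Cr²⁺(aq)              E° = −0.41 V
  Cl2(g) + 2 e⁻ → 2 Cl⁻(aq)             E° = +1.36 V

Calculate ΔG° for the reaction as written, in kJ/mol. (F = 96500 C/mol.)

−342 kJ/mol

In the reaction as written Cl2(g) is reduced, so the Cl₂/Cl⁻ couple is the cathode and Cr³⁺/Cr²⁺ is the anode.
E°cell = +1.36 − (−0.41) = +1.77 V; balancing electrons gives n = 2.
ΔG° = −nFE°cell = −(2)(96500)(+1.77) J/mol = −342 kJ/mol.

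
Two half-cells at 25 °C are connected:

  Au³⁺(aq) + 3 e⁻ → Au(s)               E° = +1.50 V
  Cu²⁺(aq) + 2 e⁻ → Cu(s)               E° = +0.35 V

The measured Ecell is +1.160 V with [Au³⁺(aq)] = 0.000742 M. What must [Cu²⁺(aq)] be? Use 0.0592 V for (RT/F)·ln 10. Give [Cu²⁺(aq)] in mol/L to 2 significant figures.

0.0038 M

The Au³⁺/Au couple has the larger reduction potential, so it is the cathode: E°cell = +1.50 − (+0.35) = +1.15 V and n = 6.
From the Nernst equation, log Q = n(E° − E)/0.0592 = 6·(+1.15 − (+1.160))/0.0592 = −1.014.
Balancing electrons gives 2 Au³⁺(aq) + 3 Cu(s) → 2 Au(s) + 3 Cu²⁺(aq); thus Q = [Cu²⁺(aq)]^3 / [Au³⁺(aq)]^2.
Substituting the known concentrations and solving, log [Cu²⁺(aq)] = −2.424 and [Cu²⁺(aq)] = 0.0038 M.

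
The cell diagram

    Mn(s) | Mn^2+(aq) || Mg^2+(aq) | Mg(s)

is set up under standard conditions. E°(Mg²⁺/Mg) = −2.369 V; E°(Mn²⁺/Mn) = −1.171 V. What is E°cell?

−1.198 V

By convention the left-hand electrode in cell notation is the anode (oxidation) and the right-hand electrode is the cathode (reduction).
E°cell = E°(right) − E°(left) = −2.369 − (−1.171) = −1.198 V.
The negative sign shows that, as written, the cell would require an external voltage to drive the reaction.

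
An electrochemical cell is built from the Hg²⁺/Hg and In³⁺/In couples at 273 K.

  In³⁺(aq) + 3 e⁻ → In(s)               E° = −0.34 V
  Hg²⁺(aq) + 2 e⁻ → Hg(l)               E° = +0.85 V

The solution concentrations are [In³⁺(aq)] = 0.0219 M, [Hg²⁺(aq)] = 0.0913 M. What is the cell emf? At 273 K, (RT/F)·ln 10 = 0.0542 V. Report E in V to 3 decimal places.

Hg²⁺/Hg is reduced (cathode, E° = +0.85 V) and In³⁺/In is oxidized (anode).
The standard potential is +0.85 − (−0.34) = +1.19 V and the balanced reaction transfers n = 6 electrons.
For the overall reaction 3 Hg²⁺(aq) + 2 In(s) → 3 Hg(l) + 2 In³⁺(aq), Q = [In³⁺(aq)]^2 / [Hg²⁺(aq)]^3 = 0.63, giving log Q = −0.201.
E = E° − (0.0542/n)·log Q = +1.19 − (0.0542/6)(−0.201) = +1.192 V.

+1.192 V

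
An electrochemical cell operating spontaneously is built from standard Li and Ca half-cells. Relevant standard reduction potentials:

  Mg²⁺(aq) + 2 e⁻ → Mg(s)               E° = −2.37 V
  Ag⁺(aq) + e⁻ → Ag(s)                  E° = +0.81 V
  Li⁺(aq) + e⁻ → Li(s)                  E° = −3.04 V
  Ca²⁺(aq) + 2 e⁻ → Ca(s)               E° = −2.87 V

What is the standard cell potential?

Of the two couples in this cell, the one with the more positive reduction potential is reduced at the cathode: here that is Ca²⁺/Ca (−2.87 V); Li⁺/Li (−3.04 V) is the anode.
E°cell = E°(cathode) − E°(anode) = −2.87 − (−3.04) = +0.17 V.

+0.17 V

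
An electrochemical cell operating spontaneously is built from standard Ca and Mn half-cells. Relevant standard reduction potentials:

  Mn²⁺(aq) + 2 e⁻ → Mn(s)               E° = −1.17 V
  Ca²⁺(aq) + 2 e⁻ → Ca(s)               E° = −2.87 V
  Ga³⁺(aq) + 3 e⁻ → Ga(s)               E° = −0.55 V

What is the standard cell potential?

+1.70 V

Of the two couples in this cell, the one with the more positive reduction potential is reduced at the cathode: here that is Mn²⁺/Mn (−1.17 V); Ca²⁺/Ca (−2.87 V) is the anode.
E°cell = E°(cathode) − E°(anode) = −1.17 − (−2.87) = +1.70 V.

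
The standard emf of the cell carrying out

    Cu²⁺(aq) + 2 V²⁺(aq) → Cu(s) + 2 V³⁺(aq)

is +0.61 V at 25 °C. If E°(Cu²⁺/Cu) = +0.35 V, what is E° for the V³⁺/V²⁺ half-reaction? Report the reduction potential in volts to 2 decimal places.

−0.26 V

In the reaction as written the Cu²⁺/Cu couple is reduced (cathode) and V³⁺/V²⁺ is oxidized (anode), so E°cell = E°(Cu²⁺/Cu) − E°(V³⁺/V²⁺).
E°(V³⁺/V²⁺) = E°(cathode) − E°cell = +0.35 − (+0.61) = −0.26 V.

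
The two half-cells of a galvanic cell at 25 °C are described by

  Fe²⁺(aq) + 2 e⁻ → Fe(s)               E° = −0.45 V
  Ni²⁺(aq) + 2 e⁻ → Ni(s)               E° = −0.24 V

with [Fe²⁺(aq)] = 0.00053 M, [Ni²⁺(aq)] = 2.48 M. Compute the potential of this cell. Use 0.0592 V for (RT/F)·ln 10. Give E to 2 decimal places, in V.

Ni²⁺/Ni is reduced (cathode, E° = −0.24 V) and Fe²⁺/Fe is oxidized (anode).
The standard potential is −0.24 − (−0.45) = +0.21 V and the balanced reaction transfers n = 2 electrons.
For the overall reaction Ni²⁺(aq) + Fe(s) → Ni(s) + Fe²⁺(aq), Q = [Fe²⁺(aq)] / [Ni²⁺(aq)] = 0.000214, giving log Q = −3.670.
Applying E = E° − (RT ln10/nF)·log Q gives +0.21 − (0.0592/2)(−3.670) = +0.32 V.

+0.32 V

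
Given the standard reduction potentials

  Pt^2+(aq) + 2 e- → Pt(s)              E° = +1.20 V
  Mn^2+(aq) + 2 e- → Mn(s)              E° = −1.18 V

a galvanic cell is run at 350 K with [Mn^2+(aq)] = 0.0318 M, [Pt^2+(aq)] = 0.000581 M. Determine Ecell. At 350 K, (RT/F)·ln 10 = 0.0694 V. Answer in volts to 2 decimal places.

Since E°(Pt²⁺/Pt) > E°(Mn²⁺/Mn), Pt²⁺/Pt serves as the cathode.
E°cell = E°cat − E°an = +1.20 − (−1.18) = +2.38 V; n = 2.
Balancing gives Pt^2+(aq) + Mn(s) → Pt(s) + Mn^2+(aq); hence Q = [Mn^2+(aq)] / [Pt^2+(aq)] = 54.7 (log Q = 1.738).
By the Nernst equation, E = +2.38 − (0.0694/2)·(1.738) = +2.32 V.

+2.32 V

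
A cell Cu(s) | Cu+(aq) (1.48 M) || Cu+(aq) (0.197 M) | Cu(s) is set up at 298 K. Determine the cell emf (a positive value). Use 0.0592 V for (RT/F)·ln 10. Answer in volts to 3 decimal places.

0.052 V

For a concentration cell E°cell = 0, since both electrodes use the same couple.
The compartment with the higher Cu+(aq) concentration (1.48 M) acts as the cathode; ions are reduced there and produced at the dilute (0.197 M) anode.
With n = 1, Ecell = −(0.0592/1)·log([dilute]/[conc]) = −(0.0592/1)·log(0.197/1.48) = +0.052 V.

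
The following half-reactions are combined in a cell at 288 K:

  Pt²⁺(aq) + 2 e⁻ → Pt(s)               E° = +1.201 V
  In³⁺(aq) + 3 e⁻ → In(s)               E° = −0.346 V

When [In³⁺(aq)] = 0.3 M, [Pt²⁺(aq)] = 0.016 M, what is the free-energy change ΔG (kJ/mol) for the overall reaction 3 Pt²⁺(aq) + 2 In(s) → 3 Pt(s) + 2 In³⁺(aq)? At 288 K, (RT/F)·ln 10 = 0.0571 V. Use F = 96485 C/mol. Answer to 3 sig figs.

−872 kJ/mol

E°cell = +1.201 − (−0.346) = +1.547 V; the balanced reaction transfers n = 6 electrons.
Q = [In³⁺(aq)]^2 / [Pt²⁺(aq)]^3 = 2.2×10^4, so log Q = 4.342 and E = +1.547 − (0.0571/6)(4.342) = +1.5057 V.
Then ΔG = −nFE = −6 × 96485 × +1.5057 J/mol = −872 kJ/mol.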